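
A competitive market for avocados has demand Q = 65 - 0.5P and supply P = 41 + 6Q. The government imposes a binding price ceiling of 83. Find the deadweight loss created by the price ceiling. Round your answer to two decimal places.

Rewriting demand in inverse form: P = 130 - 2Q.
Free-market equilibrium: 130 - 2Q = 41 + 6Q gives Q* = 11.125, P* = 107.75.
At the ceiling price 83, quantity supplied is (83 - 41)/6 = 7; supply is the short side, so Q = 7 trades at P = 83.
At Q = 7 the demand price is 116 and the supply price is 83. Deadweight loss is the triangle between the curves from 7 to 11.125: (1/2)(116 - 83)(11.125 - 7) = 68.0625.

68.06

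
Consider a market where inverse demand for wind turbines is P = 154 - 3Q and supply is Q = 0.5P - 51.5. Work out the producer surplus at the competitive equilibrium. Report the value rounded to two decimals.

104.04

Rewriting supply in inverse form: P = 103 + 2Q.
Setting demand equal to supply, 51 = 5Q, so Q* = 10.2 and P* = 123.4.
PS is the area between P* and the supply curve from 0 to Q*: (1/2)(10.2)(20.4) = 104.04.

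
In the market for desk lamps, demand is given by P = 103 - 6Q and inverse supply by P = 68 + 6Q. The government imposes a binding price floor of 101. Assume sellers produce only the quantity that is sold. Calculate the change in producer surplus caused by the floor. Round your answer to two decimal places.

-14.85

Free-market equilibrium: 103 - 6Q = 68 + 6Q gives Q* = 2.9167, P* = 85.5.
At P = 101, buyers demand (103 - 101)/6 = 0.3333 while sellers would supply more, so the quantity traded is 0.3333 at price 101.
PS goes from (1/2)(2.9167)(17.5) = 25.5208 to 10.6667 (computed as (101 - 68)(0.3333) - (1/2)(6)(0.3333)^2), a change of -14.8542.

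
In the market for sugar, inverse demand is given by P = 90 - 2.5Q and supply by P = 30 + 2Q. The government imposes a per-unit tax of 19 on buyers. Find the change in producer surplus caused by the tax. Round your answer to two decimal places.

Without the tax, 90 - 2.5Q = 30 + 2Q so Q* = 13.3333 and P* = 56.6667.
A tax on buyers shifts demand down by 19: (90 - 19) - 2.5Q = 30 + 2Q, so Q_t = 9.1111. Buyers pay P_b = 67.2222; sellers receive P_s = P_b - 19 = 48.2222.
PS falls from (1/2)(13.3333)(26.6667) = 177.7778 to (1/2)(9.1111)(18.2222) = 83.0123, a change of -94.7654.

-94.77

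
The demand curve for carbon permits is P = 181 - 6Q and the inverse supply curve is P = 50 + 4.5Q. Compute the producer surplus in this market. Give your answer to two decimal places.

Set 181 - 6Q = 50 + 4.5Q, which gives 131 = 10.5Q, so Q* = 12.4762 and P* = 181 - 6(12.4762) = 106.1429.
PS is the area between P* and the supply curve from 0 to Q*: (1/2)(12.4762)(56.1429) = 350.2245.

350.22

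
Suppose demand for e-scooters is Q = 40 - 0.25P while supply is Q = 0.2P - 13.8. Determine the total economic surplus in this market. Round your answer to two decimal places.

460.06

Rewriting demand in inverse form: P = 160 - 4Q.
Rewriting supply in inverse form: P = 69 + 5Q.
Setting demand equal to supply, 91 = 9Q, so Q* = 10.1111 and P* = 119.5556.
Total surplus is the full triangle between the curves from 0 to Q*: (1/2)(10.1111)(160 - 69) = 460.0556.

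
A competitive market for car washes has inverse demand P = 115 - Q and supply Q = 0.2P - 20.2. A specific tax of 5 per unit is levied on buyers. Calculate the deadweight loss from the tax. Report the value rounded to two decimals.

Rewriting supply in inverse form: P = 101 + 5Q.
Pre-tax equilibrium: 115 - Q = 101 + 5Q gives Q* = 2.3333, P* = 112.6667.
A tax on buyers shifts demand down by 5: (115 - 5) - Q = 101 + 5Q, so Q_t = 1.5. Buyers pay P_b = 113.5; sellers receive P_s = P_b - 5 = 108.5.
Deadweight loss is the triangle between the curves from Q_t to Q*: (1/2)(2.3333 - 1.5)(5) = 2.0833.

2.08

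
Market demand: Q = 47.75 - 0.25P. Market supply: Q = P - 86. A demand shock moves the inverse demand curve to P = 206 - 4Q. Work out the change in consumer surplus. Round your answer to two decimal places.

270.00

Rewriting demand in inverse form: P = 191 - 4Q.
Rewriting supply in inverse form: P = 86 + Q.
Initial equilibrium: Q_0 = 21, P_0 = 107; CS_0 = (1/2)(21)(84) = 882, PS_0 = (1/2)(21)(21) = 220.5.
New equilibrium: 206 - 4Q = 86 + Q gives Q_1 = 24, P_1 = 110; CS_1 = 1152, PS_1 = 288.
Change in consumer surplus = 1152 - 882 = 270.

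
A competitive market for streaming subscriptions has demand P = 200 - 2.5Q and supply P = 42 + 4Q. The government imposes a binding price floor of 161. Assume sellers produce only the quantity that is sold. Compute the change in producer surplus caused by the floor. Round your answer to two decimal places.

Free-market equilibrium: 200 - 2.5Q = 42 + 4Q gives Q* = 24.3077, P* = 139.2308.
At P = 161, buyers demand (200 - 161)/2.5 = 15.6 while sellers would supply more, so the quantity traded is 15.6 at price 161.
PS goes from (1/2)(24.3077)(97.2308) = 1181.7278 to 1369.68 (computed as (161 - 42)(15.6) - (1/2)(4)(15.6)^2), a change of 187.9522.

187.95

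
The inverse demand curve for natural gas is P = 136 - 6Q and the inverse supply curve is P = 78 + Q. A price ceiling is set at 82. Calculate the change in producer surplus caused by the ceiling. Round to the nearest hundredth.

-26.33

Without the control, 136 - 6Q = 78 + Q so Q* = 8.2857 and P* = 86.2857.
At the ceiling price 82, quantity supplied is (82 - 78)/1 = 4; supply is the short side, so Q = 4 trades at P = 82.
PS goes from (1/2)(8.2857)(8.2857) = 34.3265 to 8 (computed as (82 - 78)(4) - (1/2)(1)(4)^2), a change of -26.3265.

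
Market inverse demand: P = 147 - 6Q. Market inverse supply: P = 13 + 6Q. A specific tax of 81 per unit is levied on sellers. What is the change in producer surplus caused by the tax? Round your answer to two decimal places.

Pre-tax equilibrium: 147 - 6Q = 13 + 6Q gives Q* = 11.1667, P* = 80.
With the tax, sellers need 81 more per unit: 147 - 6Q = 13 + 6Q + 81, so Q_t = 4.4167. Buyers pay P_b = 120.5; sellers receive P_s = P_b - 81 = 39.5.
PS falls from (1/2)(11.1667)(67) = 374.0833 to (1/2)(4.4167)(26.5) = 58.5208, a change of -315.5625.

-315.56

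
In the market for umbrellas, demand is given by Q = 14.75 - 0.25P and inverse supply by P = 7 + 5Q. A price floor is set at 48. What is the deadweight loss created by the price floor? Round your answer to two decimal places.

Rewriting demand in inverse form: P = 59 - 4Q.
Without the control, 59 - 4Q = 7 + 5Q so Q* = 5.7778 and P* = 35.8889.
At the floor price 48, quantity demanded is (59 - 48)/4 = 2.75; demand is the short side, so Q = 2.75 trades at P = 48.
The lost-trades triangle has base Q* - 2.75 = 3.0278 and height equal to the gap between the curves at Q = 2.75, which is 48 - 20.75 = 27.25. DWL = (1/2)(3.0278)(27.25) = 41.2535.

41.25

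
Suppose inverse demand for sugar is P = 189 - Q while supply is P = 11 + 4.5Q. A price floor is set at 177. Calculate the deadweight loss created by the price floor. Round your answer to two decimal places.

1140.36

Free-market equilibrium: 189 - Q = 11 + 4.5Q gives Q* = 32.3636, P* = 156.6364.
At the floor price 177, quantity demanded is (189 - 177)/1 = 12; demand is the short side, so Q = 12 trades at P = 177.
At Q = 12 the demand price is 177 and the supply price is 65. Deadweight loss is the triangle between the curves from 12 to 32.3636: (1/2)(177 - 65)(32.3636 - 12) = 1140.3636.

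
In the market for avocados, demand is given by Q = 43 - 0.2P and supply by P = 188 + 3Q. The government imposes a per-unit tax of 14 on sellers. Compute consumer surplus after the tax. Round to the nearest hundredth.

6.60

Rewriting demand in inverse form: P = 215 - 5Q.
Without the tax, 215 - 5Q = 188 + 3Q so Q* = 3.375 and P* = 198.125.
A tax on sellers shifts supply up by 14: 215 - 5Q = 188 + 3Q + 14, so Q_t = 1.625. Buyers pay P_b = 206.875; sellers receive P_s = P_b - 14 = 192.875.
CS = (1/2)(Q_t)(215 - P_b) = (1/2)(1.625)(8.125) = 6.6016.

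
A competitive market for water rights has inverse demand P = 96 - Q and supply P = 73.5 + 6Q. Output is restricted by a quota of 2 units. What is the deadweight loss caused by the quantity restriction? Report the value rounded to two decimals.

Without the quota, 96 - Q = 73.5 + 6Q gives Q* = 3.2143.
At Q = 2 the demand price is 96 - (2) = 94 and the supply price is 73.5 + 6(2) = 85.5.
Deadweight loss is the triangle between the curves from 2 to 3.2143: (1/2)(94 - 85.5)(3.2143 - 2) = 5.1607.

5.16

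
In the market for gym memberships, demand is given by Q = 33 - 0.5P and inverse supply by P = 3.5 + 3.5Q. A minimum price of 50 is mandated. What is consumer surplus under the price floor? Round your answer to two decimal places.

64.00

Rewriting demand in inverse form: P = 66 - 2Q.
Free-market equilibrium: 66 - 2Q = 3.5 + 3.5Q gives Q* = 11.3636, P* = 43.2727.
At the floor price 50, quantity demanded is (66 - 50)/2 = 8; demand is the short side, so Q = 8 trades at P = 50.
CS is the triangle under demand above 50: (1/2)(8)(66 - 50) = 64.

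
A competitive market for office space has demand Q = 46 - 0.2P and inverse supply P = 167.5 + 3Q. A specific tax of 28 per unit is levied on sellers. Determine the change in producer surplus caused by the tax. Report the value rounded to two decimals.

Rewriting demand in inverse form: P = 230 - 5Q.
Without the tax, 230 - 5Q = 167.5 + 3Q so Q* = 7.8125 and P* = 190.9375.
A tax on sellers shifts supply up by 28: 230 - 5Q = 167.5 + 3Q + 28, so Q_t = 4.3125. Buyers pay P_b = 208.4375; sellers receive P_s = P_b - 28 = 180.4375.
PS falls from (1/2)(7.8125)(23.4375) = 91.5527 to (1/2)(4.3125)(12.9375) = 27.8965, a change of -63.6562.

-63.66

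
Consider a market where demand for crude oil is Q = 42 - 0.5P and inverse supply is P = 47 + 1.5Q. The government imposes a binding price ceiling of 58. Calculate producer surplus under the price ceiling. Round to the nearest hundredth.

40.33

Rewriting demand in inverse form: P = 84 - 2Q.
Free-market equilibrium: 84 - 2Q = 47 + 1.5Q gives Q* = 10.5714, P* = 62.8571.
At P = 58, sellers supply (58 - 47)/1.5 = 7.3333 while buyers want more, so the quantity traded is 7.3333 at price 58.
PS is the triangle above supply below 58: (1/2)(7.3333)(58 - 47) = 40.3333.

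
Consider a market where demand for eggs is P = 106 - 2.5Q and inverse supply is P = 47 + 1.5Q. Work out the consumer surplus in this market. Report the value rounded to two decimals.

271.95

Set 106 - 2.5Q = 47 + 1.5Q, which gives 59 = 4Q, so Q* = 14.75 and P* = 106 - 2.5(14.75) = 69.125.
CS is the area between the demand curve and P* from 0 to Q*: (1/2)(14.75)(36.875) = 271.9531.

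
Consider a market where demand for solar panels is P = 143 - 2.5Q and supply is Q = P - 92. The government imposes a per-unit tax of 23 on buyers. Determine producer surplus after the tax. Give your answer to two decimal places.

Rewriting supply in inverse form: P = 92 + Q.
Pre-tax equilibrium: 143 - 2.5Q = 92 + Q gives Q* = 14.5714, P* = 106.5714.
A tax on buyers shifts demand down by 23: (143 - 23) - 2.5Q = 92 + Q, so Q_t = 8. Buyers pay P_b = 123; sellers receive P_s = P_b - 23 = 100.
PS = (1/2)(Q_t)(P_s - 92) = (1/2)(8)(8) = 32.

32.00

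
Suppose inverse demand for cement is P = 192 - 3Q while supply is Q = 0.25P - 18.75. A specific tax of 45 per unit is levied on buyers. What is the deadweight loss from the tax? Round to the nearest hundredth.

144.64

Rewriting supply in inverse form: P = 75 + 4Q.
Without the tax, 192 - 3Q = 75 + 4Q so Q* = 16.7143 and P* = 141.8571.
A tax on buyers shifts demand down by 45: (192 - 45) - 3Q = 75 + 4Q, so Q_t = 10.2857. Buyers pay P_b = 161.1429; sellers receive P_s = P_b - 45 = 116.1429.
Deadweight loss is the triangle between the curves from Q_t to Q*: (1/2)(16.7143 - 10.2857)(45) = 144.6429.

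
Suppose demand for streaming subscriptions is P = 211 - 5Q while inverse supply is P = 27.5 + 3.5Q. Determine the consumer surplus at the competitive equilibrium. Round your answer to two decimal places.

1165.13

Set 211 - 5Q = 27.5 + 3.5Q, which gives 183.5 = 8.5Q, so Q* = 21.5882 and P* = 211 - 5(21.5882) = 103.0588.
CS is the area between the demand curve and P* from 0 to Q*: (1/2)(21.5882)(107.9412) = 1165.1298.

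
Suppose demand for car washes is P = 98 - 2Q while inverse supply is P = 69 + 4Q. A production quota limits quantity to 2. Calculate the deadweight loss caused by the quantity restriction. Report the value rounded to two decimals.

24.08

Unrestricted equilibrium: Q* = (98 - 69)/(2 + 4) = 4.8333.
At Q = 2 the demand price is 98 - 2(2) = 94 and the supply price is 69 + 4(2) = 77.
Deadweight loss is the triangle between the curves from 2 to 4.8333: (1/2)(94 - 77)(4.8333 - 2) = 24.0833.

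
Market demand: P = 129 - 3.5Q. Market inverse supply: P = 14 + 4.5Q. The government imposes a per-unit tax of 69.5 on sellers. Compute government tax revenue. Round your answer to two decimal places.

Pre-tax equilibrium: 129 - 3.5Q = 14 + 4.5Q gives Q* = 14.375, P* = 78.6875.
A tax on sellers shifts supply up by 69.5: 129 - 3.5Q = 14 + 4.5Q + 69.5, so Q_t = 5.6875. Buyers pay P_b = 109.0938; sellers receive P_s = P_b - 69.5 = 39.5938.
Revenue is the tax times quantity traded: 69.5 x 5.6875 = 395.2812.

395.28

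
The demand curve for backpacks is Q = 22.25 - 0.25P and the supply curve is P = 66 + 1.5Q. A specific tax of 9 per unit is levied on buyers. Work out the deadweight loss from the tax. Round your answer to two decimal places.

Rewriting demand in inverse form: P = 89 - 4Q.
Pre-tax equilibrium: 89 - 4Q = 66 + 1.5Q gives Q* = 4.1818, P* = 72.2727.
A tax on buyers shifts demand down by 9: (89 - 9) - 4Q = 66 + 1.5Q, so Q_t = 2.5455. Buyers pay P_b = 78.8182; sellers receive P_s = P_b - 9 = 69.8182.
Deadweight loss is the triangle between the curves from Q_t to Q*: (1/2)(4.1818 - 2.5455)(9) = 7.3636.

7.36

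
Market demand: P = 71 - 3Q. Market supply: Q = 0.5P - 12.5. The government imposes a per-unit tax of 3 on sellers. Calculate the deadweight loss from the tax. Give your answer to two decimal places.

Rewriting supply in inverse form: P = 25 + 2Q.
Pre-tax equilibrium: 71 - 3Q = 25 + 2Q gives Q* = 9.2, P* = 43.4.
A tax on sellers shifts supply up by 3: 71 - 3Q = 25 + 2Q + 3, so Q_t = 8.6. Buyers pay P_b = 45.2; sellers receive P_s = P_b - 3 = 42.2.
Deadweight loss is the triangle between the curves from Q_t to Q*: (1/2)(9.2 - 8.6)(3) = 0.9.

0.90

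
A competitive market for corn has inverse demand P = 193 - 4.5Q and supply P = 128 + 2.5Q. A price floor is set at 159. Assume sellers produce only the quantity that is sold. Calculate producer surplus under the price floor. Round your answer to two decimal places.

Free-market equilibrium: 193 - 4.5Q = 128 + 2.5Q gives Q* = 9.2857, P* = 151.2143.
At P = 159, buyers demand (193 - 159)/4.5 = 7.5556 while sellers would supply more, so the quantity traded is 7.5556 at price 159.
The supply price at Q = 7.5556 is 146.8889. PS is the trapezoid between 159 and supply over [0, 7.5556]: (1/2)[(159 - 128) + (159 - 146.8889)](7.5556) = 162.8642.

162.86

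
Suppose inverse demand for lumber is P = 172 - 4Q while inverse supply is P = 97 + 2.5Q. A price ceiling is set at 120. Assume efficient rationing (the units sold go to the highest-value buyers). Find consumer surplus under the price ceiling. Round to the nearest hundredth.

Free-market equilibrium: 172 - 4Q = 97 + 2.5Q gives Q* = 11.5385, P* = 125.8462.
At the ceiling price 120, quantity supplied is (120 - 97)/2.5 = 9.2; supply is the short side, so Q = 9.2 trades at P = 120.
The demand price at Q = 9.2 is 135.2. CS is the trapezoid between demand and 120 over [0, 9.2]: (1/2)[(172 - 120) + (135.2 - 120)](9.2) = 309.12.

309.12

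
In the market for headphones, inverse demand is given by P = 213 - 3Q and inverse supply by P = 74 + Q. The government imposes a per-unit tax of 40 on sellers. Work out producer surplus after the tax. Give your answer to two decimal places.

306.28

Without the tax, 213 - 3Q = 74 + Q so Q* = 34.75 and P* = 108.75.
A tax on sellers shifts supply up by 40: 213 - 3Q = 74 + Q + 40, so Q_t = 24.75. Buyers pay P_b = 138.75; sellers receive P_s = P_b - 40 = 98.75.
PS = (1/2)(Q_t)(P_s - 74) = (1/2)(24.75)(24.75) = 306.2812.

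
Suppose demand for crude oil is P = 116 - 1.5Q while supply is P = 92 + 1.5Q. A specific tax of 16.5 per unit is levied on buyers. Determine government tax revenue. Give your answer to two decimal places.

41.25

Pre-tax equilibrium: 116 - 1.5Q = 92 + 1.5Q gives Q* = 8, P* = 104.
With the tax, buyers' net willingness to pay falls by 16.5: (116 - 16.5) - 1.5Q = 92 + 1.5Q, so Q_t = 2.5. Buyers pay P_b = 112.25; sellers receive P_s = P_b - 16.5 = 95.75.
Tax revenue = t x Q_t = 16.5 x 2.5 = 41.25.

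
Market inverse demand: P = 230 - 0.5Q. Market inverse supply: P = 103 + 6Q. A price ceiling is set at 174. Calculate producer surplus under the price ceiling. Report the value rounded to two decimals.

Free-market equilibrium: 230 - 0.5Q = 103 + 6Q gives Q* = 19.5385, P* = 220.2308.
At the ceiling price 174, quantity supplied is (174 - 103)/6 = 11.8333; supply is the short side, so Q = 11.8333 trades at P = 174.
PS is the triangle above supply below 174: (1/2)(11.8333)(174 - 103) = 420.0833.

420.08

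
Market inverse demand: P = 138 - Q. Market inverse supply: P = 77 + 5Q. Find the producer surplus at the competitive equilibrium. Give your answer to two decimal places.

Equilibrium: 138 - Q = 77 + 5Q, so Q* = 10.1667 and P* = 127.8333.
Producer surplus is the triangle above supply below P*: (1/2)(10.1667)(127.8333 - 77) = (1/2)(10.1667)(50.8333) = 258.4028.

258.40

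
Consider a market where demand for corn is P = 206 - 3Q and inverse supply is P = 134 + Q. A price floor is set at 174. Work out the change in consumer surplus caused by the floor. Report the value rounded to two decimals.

-315.33

Without the control, 206 - 3Q = 134 + Q so Q* = 18 and P* = 152.
At P = 174, buyers demand (206 - 174)/3 = 10.6667 while sellers would supply more, so the quantity traded is 10.6667 at price 174.
CS goes from (1/2)(18)(54) = 486 to 170.6667 (computed as (206 - 174)(10.6667) - (1/2)(3)(10.6667)^2), a change of -315.3333.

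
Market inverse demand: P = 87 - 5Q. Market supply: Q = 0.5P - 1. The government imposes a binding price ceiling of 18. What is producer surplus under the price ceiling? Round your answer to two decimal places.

Rewriting supply in inverse form: P = 2 + 2Q.
Without the control, 87 - 5Q = 2 + 2Q so Q* = 12.1429 and P* = 26.2857.
At the ceiling price 18, quantity supplied is (18 - 2)/2 = 8; supply is the short side, so Q = 8 trades at P = 18.
PS is the triangle above supply below 18: (1/2)(8)(18 - 2) = 64.

64.00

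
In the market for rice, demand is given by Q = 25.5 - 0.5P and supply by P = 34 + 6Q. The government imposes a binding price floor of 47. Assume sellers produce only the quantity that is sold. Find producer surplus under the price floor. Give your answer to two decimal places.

14.00

Rewriting demand in inverse form: P = 51 - 2Q.
Without the control, 51 - 2Q = 34 + 6Q so Q* = 2.125 and P* = 46.75.
At the floor price 47, quantity demanded is (51 - 47)/2 = 2; demand is the short side, so Q = 2 trades at P = 47.
The supply price at Q = 2 is 46. PS is the trapezoid between 47 and supply over [0, 2]: (1/2)[(47 - 34) + (47 - 46)](2) = 14.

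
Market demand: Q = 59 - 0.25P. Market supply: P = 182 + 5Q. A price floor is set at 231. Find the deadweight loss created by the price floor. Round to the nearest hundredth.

101.53

Rewriting demand in inverse form: P = 236 - 4Q.
Without the control, 236 - 4Q = 182 + 5Q so Q* = 6 and P* = 212.
At the floor price 231, quantity demanded is (236 - 231)/4 = 1.25; demand is the short side, so Q = 1.25 trades at P = 231.
At Q = 1.25 the demand price is 231 and the supply price is 188.25. Deadweight loss is the triangle between the curves from 1.25 to 6: (1/2)(231 - 188.25)(6 - 1.25) = 101.5312.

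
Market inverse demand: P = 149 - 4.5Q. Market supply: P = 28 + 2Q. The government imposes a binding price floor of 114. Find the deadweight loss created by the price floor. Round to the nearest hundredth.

381.72

Free-market equilibrium: 149 - 4.5Q = 28 + 2Q gives Q* = 18.6154, P* = 65.2308.
At P = 114, buyers demand (149 - 114)/4.5 = 7.7778 while sellers would supply more, so the quantity traded is 7.7778 at price 114.
At Q = 7.7778 the demand price is 114 and the supply price is 43.5556. Deadweight loss is the triangle between the curves from 7.7778 to 18.6154: (1/2)(114 - 43.5556)(18.6154 - 7.7778) = 381.7246.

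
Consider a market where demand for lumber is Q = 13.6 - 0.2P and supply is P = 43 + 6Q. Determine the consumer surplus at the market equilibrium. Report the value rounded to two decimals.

Rewriting demand in inverse form: P = 68 - 5Q.
Equilibrium: 68 - 5Q = 43 + 6Q, so Q* = 2.2727 and P* = 56.6364.
The demand choke price is 68, so CS = (1/2)(Q*)(68 - P*) = (1/2)(2.2727)(11.3636) = 12.9132.

12.91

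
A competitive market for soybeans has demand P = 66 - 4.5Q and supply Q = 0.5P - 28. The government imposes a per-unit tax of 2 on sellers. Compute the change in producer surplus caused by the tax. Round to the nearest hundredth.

-0.85

Rewriting supply in inverse form: P = 56 + 2Q.
Without the tax, 66 - 4.5Q = 56 + 2Q so Q* = 1.5385 and P* = 59.0769.
With the tax, sellers need 2 more per unit: 66 - 4.5Q = 56 + 2Q + 2, so Q_t = 1.2308. Buyers pay P_b = 60.4615; sellers receive P_s = P_b - 2 = 58.4615.
PS falls from (1/2)(1.5385)(3.0769) = 2.3669 to (1/2)(1.2308)(2.4615) = 1.5148, a change of -0.8521.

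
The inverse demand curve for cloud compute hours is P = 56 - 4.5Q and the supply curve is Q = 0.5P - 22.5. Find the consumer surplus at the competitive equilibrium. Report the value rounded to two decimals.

Rewriting supply in inverse form: P = 45 + 2Q.
Set 56 - 4.5Q = 45 + 2Q, which gives 11 = 6.5Q, so Q* = 1.6923 and P* = 56 - 4.5(1.6923) = 48.3846.
CS is the area between the demand curve and P* from 0 to Q*: (1/2)(1.6923)(7.6154) = 6.4438.

6.44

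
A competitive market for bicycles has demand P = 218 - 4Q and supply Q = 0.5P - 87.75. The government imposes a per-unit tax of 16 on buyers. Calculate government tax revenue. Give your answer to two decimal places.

70.67

Rewriting supply in inverse form: P = 175.5 + 2Q.
Pre-tax equilibrium: 218 - 4Q = 175.5 + 2Q gives Q* = 7.0833, P* = 189.6667.
With the tax, buyers' net willingness to pay falls by 16: (218 - 16) - 4Q = 175.5 + 2Q, so Q_t = 4.4167. Buyers pay P_b = 200.3333; sellers receive P_s = P_b - 16 = 184.3333.
Revenue is the tax times quantity traded: 16 x 4.4167 = 70.6667.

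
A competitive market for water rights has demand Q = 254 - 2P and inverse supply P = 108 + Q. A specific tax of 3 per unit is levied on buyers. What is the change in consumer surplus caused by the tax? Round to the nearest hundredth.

-11.67

Rewriting demand in inverse form: P = 127 - 0.5Q.
Without the tax, 127 - 0.5Q = 108 + Q so Q* = 12.6667 and P* = 120.6667.
With the tax, buyers' net willingness to pay falls by 3: (127 - 3) - 0.5Q = 108 + Q, so Q_t = 10.6667. Buyers pay P_b = 121.6667; sellers receive P_s = P_b - 3 = 118.6667.
CS falls from (1/2)(12.6667)(6.3333) = 40.1111 to (1/2)(10.6667)(5.3333) = 28.4444, a change of -11.6667.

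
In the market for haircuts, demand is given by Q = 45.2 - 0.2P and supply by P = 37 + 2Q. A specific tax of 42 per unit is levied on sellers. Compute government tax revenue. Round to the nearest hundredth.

882.00

Rewriting demand in inverse form: P = 226 - 5Q.
Without the tax, 226 - 5Q = 37 + 2Q so Q* = 27 and P* = 91.
With the tax, sellers need 42 more per unit: 226 - 5Q = 37 + 2Q + 42, so Q_t = 21. Buyers pay P_b = 121; sellers receive P_s = P_b - 42 = 79.
Revenue is the tax times quantity traded: 42 x 21 = 882.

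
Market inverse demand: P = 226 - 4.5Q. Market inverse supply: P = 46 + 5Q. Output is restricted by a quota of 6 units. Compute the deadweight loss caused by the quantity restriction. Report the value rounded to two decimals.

796.26

Without the quota, 226 - 4.5Q = 46 + 5Q gives Q* = 18.9474.
At Q = 6 the demand price is 226 - 4.5(6) = 199 and the supply price is 46 + 5(6) = 76.
DWL = (1/2)(gap between curves at 6) x (Q* - 6) = (1/2)(123)(12.9474) = 796.2632.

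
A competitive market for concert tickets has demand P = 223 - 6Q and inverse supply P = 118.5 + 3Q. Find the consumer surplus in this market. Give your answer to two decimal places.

Equilibrium: 223 - 6Q = 118.5 + 3Q, so Q* = 11.6111 and P* = 153.3333.
Consumer surplus is the triangle under demand above P*: (1/2)(11.6111)(223 - 153.3333) = (1/2)(11.6111)(69.6667) = 404.4537.

404.45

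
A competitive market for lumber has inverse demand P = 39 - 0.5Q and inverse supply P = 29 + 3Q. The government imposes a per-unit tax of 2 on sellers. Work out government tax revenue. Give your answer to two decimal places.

4.57

Without the tax, 39 - 0.5Q = 29 + 3Q so Q* = 2.8571 and P* = 37.5714.
With the tax, sellers need 2 more per unit: 39 - 0.5Q = 29 + 3Q + 2, so Q_t = 2.2857. Buyers pay P_b = 37.8571; sellers receive P_s = P_b - 2 = 35.8571.
Revenue is the tax times quantity traded: 2 x 2.2857 = 4.5714.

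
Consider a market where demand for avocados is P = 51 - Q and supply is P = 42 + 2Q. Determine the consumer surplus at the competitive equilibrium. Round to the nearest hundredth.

Set 51 - Q = 42 + 2Q, which gives 9 = 3Q, so Q* = 3 and P* = 51 - (3) = 48.
CS is the area between the demand curve and P* from 0 to Q*: (1/2)(3)(3) = 4.5.

4.50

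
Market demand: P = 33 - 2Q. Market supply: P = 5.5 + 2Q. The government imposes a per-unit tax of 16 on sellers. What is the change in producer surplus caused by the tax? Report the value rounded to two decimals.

-39.00

Pre-tax equilibrium: 33 - 2Q = 5.5 + 2Q gives Q* = 6.875, P* = 19.25.
With the tax, sellers need 16 more per unit: 33 - 2Q = 5.5 + 2Q + 16, so Q_t = 2.875. Buyers pay P_b = 27.25; sellers receive P_s = P_b - 16 = 11.25.
Producers lose the trapezoid between P_s and P* out to Q_t plus the triangle from Q_t to Q*: change in PS = 8.2656 - 47.2656 = -39.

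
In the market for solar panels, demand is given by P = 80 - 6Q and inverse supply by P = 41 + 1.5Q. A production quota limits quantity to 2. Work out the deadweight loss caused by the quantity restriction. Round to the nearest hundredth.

Without the quota, 80 - 6Q = 41 + 1.5Q gives Q* = 5.2.
At Q = 2 the demand price is 80 - 6(2) = 68 and the supply price is 41 + 1.5(2) = 44.
Deadweight loss is the triangle between the curves from 2 to 5.2: (1/2)(68 - 44)(5.2 - 2) = 38.4.

38.40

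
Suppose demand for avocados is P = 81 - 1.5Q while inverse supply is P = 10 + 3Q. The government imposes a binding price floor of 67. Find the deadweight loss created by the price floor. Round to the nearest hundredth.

93.44

Without the control, 81 - 1.5Q = 10 + 3Q so Q* = 15.7778 and P* = 57.3333.
At the floor price 67, quantity demanded is (81 - 67)/1.5 = 9.3333; demand is the short side, so Q = 9.3333 trades at P = 67.
At Q = 9.3333 the demand price is 67 and the supply price is 38. Deadweight loss is the triangle between the curves from 9.3333 to 15.7778: (1/2)(67 - 38)(15.7778 - 9.3333) = 93.4444.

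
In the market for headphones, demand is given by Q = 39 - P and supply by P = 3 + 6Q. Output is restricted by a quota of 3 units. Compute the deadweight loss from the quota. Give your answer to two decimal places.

16.07

Rewriting demand in inverse form: P = 39 - Q.
Without the quota, 39 - Q = 3 + 6Q gives Q* = 5.1429.
At Q = 3 the demand price is 39 - (3) = 36 and the supply price is 3 + 6(3) = 21.
Deadweight loss is the triangle between the curves from 3 to 5.1429: (1/2)(36 - 21)(5.1429 - 3) = 16.0714.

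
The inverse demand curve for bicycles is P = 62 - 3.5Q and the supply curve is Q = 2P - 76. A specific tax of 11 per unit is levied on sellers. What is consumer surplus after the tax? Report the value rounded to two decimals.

Rewriting supply in inverse form: P = 38 + 0.5Q.
Pre-tax equilibrium: 62 - 3.5Q = 38 + 0.5Q gives Q* = 6, P* = 41.
With the tax, sellers need 11 more per unit: 62 - 3.5Q = 38 + 0.5Q + 11, so Q_t = 3.25. Buyers pay P_b = 50.625; sellers receive P_s = P_b - 11 = 39.625.
Consumer surplus is the triangle under demand above P_b: (1/2)(3.25)(62 - 50.625) = 18.4844.

18.48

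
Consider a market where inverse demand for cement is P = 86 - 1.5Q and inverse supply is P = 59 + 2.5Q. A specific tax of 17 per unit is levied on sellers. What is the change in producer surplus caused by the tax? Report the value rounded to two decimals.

-49.14

Pre-tax equilibrium: 86 - 1.5Q = 59 + 2.5Q gives Q* = 6.75, P* = 75.875.
With the tax, sellers need 17 more per unit: 86 - 1.5Q = 59 + 2.5Q + 17, so Q_t = 2.5. Buyers pay P_b = 82.25; sellers receive P_s = P_b - 17 = 65.25.
Producers lose the trapezoid between P_s and P* out to Q_t plus the triangle from Q_t to Q*: change in PS = 7.8125 - 56.9531 = -49.1406.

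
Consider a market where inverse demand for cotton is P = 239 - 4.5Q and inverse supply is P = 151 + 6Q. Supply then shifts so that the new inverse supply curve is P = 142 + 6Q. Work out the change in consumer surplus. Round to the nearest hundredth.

33.98

Initial equilibrium: Q_0 = 8.381, P_0 = 201.2857; CS_0 = (1/2)(8.381)(37.7143) = 158.0408, PS_0 = (1/2)(8.381)(50.2857) = 210.7211.
New equilibrium: 239 - 4.5Q = 142 + 6Q gives Q_1 = 9.2381, P_1 = 197.4286; CS_1 = 192.0204, PS_1 = 256.0272.
Change in consumer surplus = 192.0204 - 158.0408 = 33.9796.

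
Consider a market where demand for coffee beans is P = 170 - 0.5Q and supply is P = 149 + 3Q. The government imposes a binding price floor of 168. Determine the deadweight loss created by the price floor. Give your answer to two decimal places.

7.00

Free-market equilibrium: 170 - 0.5Q = 149 + 3Q gives Q* = 6, P* = 167.
At P = 168, buyers demand (170 - 168)/0.5 = 4 while sellers would supply more, so the quantity traded is 4 at price 168.
The lost-trades triangle has base Q* - 4 = 2 and height equal to the gap between the curves at Q = 4, which is 168 - 161 = 7. DWL = (1/2)(2)(7) = 7.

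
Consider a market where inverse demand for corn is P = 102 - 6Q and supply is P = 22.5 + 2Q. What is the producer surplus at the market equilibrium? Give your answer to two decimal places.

Setting demand equal to supply, 79.5 = 8Q, so Q* = 9.9375 and P* = 42.375.
The supply curve's price intercept is 22.5, so PS = (1/2)(Q*)(P* - 22.5) = (1/2)(9.9375)(19.875) = 98.7539.

98.75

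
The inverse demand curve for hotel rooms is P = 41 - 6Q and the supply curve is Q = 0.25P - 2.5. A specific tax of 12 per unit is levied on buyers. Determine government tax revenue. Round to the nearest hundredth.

Rewriting supply in inverse form: P = 10 + 4Q.
Pre-tax equilibrium: 41 - 6Q = 10 + 4Q gives Q* = 3.1, P* = 22.4.
A tax on buyers shifts demand down by 12: (41 - 12) - 6Q = 10 + 4Q, so Q_t = 1.9. Buyers pay P_b = 29.6; sellers receive P_s = P_b - 12 = 17.6.
Tax revenue = t x Q_t = 12 x 1.9 = 22.8.

22.80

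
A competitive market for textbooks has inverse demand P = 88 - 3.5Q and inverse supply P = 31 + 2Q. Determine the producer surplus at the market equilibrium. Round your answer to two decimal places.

Equilibrium: 88 - 3.5Q = 31 + 2Q, so Q* = 10.3636 and P* = 51.7273.
Producer surplus is the triangle above supply below P*: (1/2)(10.3636)(51.7273 - 31) = (1/2)(10.3636)(20.7273) = 107.405.

107.40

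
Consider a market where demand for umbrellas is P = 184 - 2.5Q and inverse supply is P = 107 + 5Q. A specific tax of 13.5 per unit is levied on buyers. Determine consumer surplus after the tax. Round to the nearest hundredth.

89.61

Without the tax, 184 - 2.5Q = 107 + 5Q so Q* = 10.2667 and P* = 158.3333.
A tax on buyers shifts demand down by 13.5: (184 - 13.5) - 2.5Q = 107 + 5Q, so Q_t = 8.4667. Buyers pay P_b = 162.8333; sellers receive P_s = P_b - 13.5 = 149.3333.
Consumer surplus is the triangle under demand above P_b: (1/2)(8.4667)(184 - 162.8333) = 89.6056.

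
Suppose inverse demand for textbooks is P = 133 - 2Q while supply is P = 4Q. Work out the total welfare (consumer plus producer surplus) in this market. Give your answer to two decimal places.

Set 133 - 2Q = 4Q, which gives 133 = 6Q, so Q* = 22.1667 and P* = 133 - 2(22.1667) = 88.6667.
Total surplus is the full triangle between the curves from 0 to Q*: (1/2)(22.1667)(133 - 0) = 1474.0833.

1474.08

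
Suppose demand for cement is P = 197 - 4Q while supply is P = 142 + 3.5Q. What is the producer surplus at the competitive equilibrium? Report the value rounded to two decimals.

Equilibrium: 197 - 4Q = 142 + 3.5Q, so Q* = 7.3333 and P* = 167.6667.
The supply curve's price intercept is 142, so PS = (1/2)(Q*)(P* - 142) = (1/2)(7.3333)(25.6667) = 94.1111.

94.11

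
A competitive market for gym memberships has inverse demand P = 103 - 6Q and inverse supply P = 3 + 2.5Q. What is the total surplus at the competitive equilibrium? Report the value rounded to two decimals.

588.24

Set 103 - 6Q = 3 + 2.5Q, which gives 100 = 8.5Q, so Q* = 11.7647 and P* = 103 - 6(11.7647) = 32.4118.
Total surplus is the full triangle between the curves from 0 to Q*: (1/2)(11.7647)(103 - 3) = 588.2353.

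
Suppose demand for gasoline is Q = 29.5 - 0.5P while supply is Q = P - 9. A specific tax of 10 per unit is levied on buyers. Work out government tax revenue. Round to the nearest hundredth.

Rewriting demand in inverse form: P = 59 - 2Q.
Rewriting supply in inverse form: P = 9 + Q.
Pre-tax equilibrium: 59 - 2Q = 9 + Q gives Q* = 16.6667, P* = 25.6667.
With the tax, buyers' net willingness to pay falls by 10: (59 - 10) - 2Q = 9 + Q, so Q_t = 13.3333. Buyers pay P_b = 32.3333; sellers receive P_s = P_b - 10 = 22.3333.
Revenue is the tax times quantity traded: 10 x 13.3333 = 133.3333.

133.33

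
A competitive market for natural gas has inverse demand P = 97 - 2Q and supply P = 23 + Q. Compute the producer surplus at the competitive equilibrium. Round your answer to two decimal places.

Setting demand equal to supply, 74 = 3Q, so Q* = 24.6667 and P* = 47.6667.
Producer surplus is the triangle above supply below P*: (1/2)(24.6667)(47.6667 - 23) = (1/2)(24.6667)(24.6667) = 304.2222.

304.22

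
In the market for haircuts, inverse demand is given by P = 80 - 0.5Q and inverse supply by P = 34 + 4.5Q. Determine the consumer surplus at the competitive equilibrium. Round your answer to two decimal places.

21.16

Setting demand equal to supply, 46 = 5Q, so Q* = 9.2 and P* = 75.4.
CS is the area between the demand curve and P* from 0 to Q*: (1/2)(9.2)(4.6) = 21.16.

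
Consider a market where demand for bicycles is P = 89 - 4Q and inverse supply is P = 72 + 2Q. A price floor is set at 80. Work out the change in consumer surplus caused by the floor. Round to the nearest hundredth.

-5.93

Free-market equilibrium: 89 - 4Q = 72 + 2Q gives Q* = 2.8333, P* = 77.6667.
At P = 80, buyers demand (89 - 80)/4 = 2.25 while sellers would supply more, so the quantity traded is 2.25 at price 80.
CS goes from (1/2)(2.8333)(11.3333) = 16.0556 to 10.125 (computed as (89 - 80)(2.25) - (1/2)(4)(2.25)^2), a change of -5.9306.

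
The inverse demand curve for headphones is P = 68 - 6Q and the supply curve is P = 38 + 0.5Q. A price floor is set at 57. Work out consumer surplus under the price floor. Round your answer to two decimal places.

10.08

Free-market equilibrium: 68 - 6Q = 38 + 0.5Q gives Q* = 4.6154, P* = 40.3077.
At the floor price 57, quantity demanded is (68 - 57)/6 = 1.8333; demand is the short side, so Q = 1.8333 trades at P = 57.
CS is the triangle under demand above 57: (1/2)(1.8333)(68 - 57) = 10.0833.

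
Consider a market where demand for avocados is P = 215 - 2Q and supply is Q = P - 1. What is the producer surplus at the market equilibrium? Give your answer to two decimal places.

Rewriting supply in inverse form: P = 1 + Q.
Setting demand equal to supply, 214 = 3Q, so Q* = 71.3333 and P* = 72.3333.
PS is the area between P* and the supply curve from 0 to Q*: (1/2)(71.3333)(71.3333) = 2544.2222.

2544.22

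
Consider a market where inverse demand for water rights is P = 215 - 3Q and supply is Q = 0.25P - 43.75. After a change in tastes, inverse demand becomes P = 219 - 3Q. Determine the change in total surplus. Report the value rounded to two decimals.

Rewriting supply in inverse form: P = 175 + 4Q.
Initial equilibrium: Q_0 = 5.7143, P_0 = 197.8571; CS_0 = (1/2)(5.7143)(17.1429) = 48.9796, PS_0 = (1/2)(5.7143)(22.8571) = 65.3061.
New equilibrium: 219 - 3Q = 175 + 4Q gives Q_1 = 6.2857, P_1 = 200.1429; CS_1 = 59.2653, PS_1 = 79.0204.
Change in total surplus = (59.2653 + 79.0204) - (48.9796 + 65.3061) = 24.

24.00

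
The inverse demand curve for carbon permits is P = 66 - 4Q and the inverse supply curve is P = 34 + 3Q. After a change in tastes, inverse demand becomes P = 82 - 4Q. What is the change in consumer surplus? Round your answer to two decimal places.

Initial equilibrium: Q_0 = 4.5714, P_0 = 47.7143; CS_0 = (1/2)(4.5714)(18.2857) = 41.7959, PS_0 = (1/2)(4.5714)(13.7143) = 31.3469.
New equilibrium: 82 - 4Q = 34 + 3Q gives Q_1 = 6.8571, P_1 = 54.5714; CS_1 = 94.0408, PS_1 = 70.5306.
Change in consumer surplus = 94.0408 - 41.7959 = 52.2449.

52.24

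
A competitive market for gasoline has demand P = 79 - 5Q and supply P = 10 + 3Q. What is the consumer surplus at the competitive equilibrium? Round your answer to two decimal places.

185.98

Set 79 - 5Q = 10 + 3Q, which gives 69 = 8Q, so Q* = 8.625 and P* = 79 - 5(8.625) = 35.875.
The demand choke price is 79, so CS = (1/2)(Q*)(79 - P*) = (1/2)(8.625)(43.125) = 185.9766.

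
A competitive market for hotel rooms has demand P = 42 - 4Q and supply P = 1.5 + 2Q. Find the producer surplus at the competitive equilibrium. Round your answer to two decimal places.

Setting demand equal to supply, 40.5 = 6Q, so Q* = 6.75 and P* = 15.
Producer surplus is the triangle above supply below P*: (1/2)(6.75)(15 - 1.5) = (1/2)(6.75)(13.5) = 45.5625.

45.56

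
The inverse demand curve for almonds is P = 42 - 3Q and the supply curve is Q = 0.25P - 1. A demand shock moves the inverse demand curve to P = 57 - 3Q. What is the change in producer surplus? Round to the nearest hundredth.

55.71

Rewriting supply in inverse form: P = 4 + 4Q.
Initial equilibrium: Q_0 = 5.4286, P_0 = 25.7143; CS_0 = (1/2)(5.4286)(16.2857) = 44.2041, PS_0 = (1/2)(5.4286)(21.7143) = 58.9388.
New equilibrium: 57 - 3Q = 4 + 4Q gives Q_1 = 7.5714, P_1 = 34.2857; CS_1 = 85.9898, PS_1 = 114.6531.
Change in producer surplus = 114.6531 - 58.9388 = 55.7143.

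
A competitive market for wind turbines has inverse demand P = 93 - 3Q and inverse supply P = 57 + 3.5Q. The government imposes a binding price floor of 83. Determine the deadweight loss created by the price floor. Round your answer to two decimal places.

Without the control, 93 - 3Q = 57 + 3.5Q so Q* = 5.5385 and P* = 76.3846.
At P = 83, buyers demand (93 - 83)/3 = 3.3333 while sellers would supply more, so the quantity traded is 3.3333 at price 83.
The lost-trades triangle has base Q* - 3.3333 = 2.2051 and height equal to the gap between the curves at Q = 3.3333, which is 83 - 68.6667 = 14.3333. DWL = (1/2)(2.2051)(14.3333) = 15.8034.

15.80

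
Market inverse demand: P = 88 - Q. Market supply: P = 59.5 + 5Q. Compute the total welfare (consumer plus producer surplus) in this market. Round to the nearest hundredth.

67.69

Setting demand equal to supply, 28.5 = 6Q, so Q* = 4.75 and P* = 83.25.
CS = (1/2)(4.75)(4.75) = 11.2812 and PS = (1/2)(4.75)(23.75) = 56.4062, so total surplus = 67.6875.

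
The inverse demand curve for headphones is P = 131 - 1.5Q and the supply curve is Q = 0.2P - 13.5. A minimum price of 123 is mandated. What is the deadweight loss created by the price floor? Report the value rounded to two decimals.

63.95

Rewriting supply in inverse form: P = 67.5 + 5Q.
Free-market equilibrium: 131 - 1.5Q = 67.5 + 5Q gives Q* = 9.7692, P* = 116.3462.
At P = 123, buyers demand (131 - 123)/1.5 = 5.3333 while sellers would supply more, so the quantity traded is 5.3333 at price 123.
At Q = 5.3333 the demand price is 123 and the supply price is 94.1667. Deadweight loss is the triangle between the curves from 5.3333 to 9.7692: (1/2)(123 - 94.1667)(9.7692 - 5.3333) = 63.9509.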